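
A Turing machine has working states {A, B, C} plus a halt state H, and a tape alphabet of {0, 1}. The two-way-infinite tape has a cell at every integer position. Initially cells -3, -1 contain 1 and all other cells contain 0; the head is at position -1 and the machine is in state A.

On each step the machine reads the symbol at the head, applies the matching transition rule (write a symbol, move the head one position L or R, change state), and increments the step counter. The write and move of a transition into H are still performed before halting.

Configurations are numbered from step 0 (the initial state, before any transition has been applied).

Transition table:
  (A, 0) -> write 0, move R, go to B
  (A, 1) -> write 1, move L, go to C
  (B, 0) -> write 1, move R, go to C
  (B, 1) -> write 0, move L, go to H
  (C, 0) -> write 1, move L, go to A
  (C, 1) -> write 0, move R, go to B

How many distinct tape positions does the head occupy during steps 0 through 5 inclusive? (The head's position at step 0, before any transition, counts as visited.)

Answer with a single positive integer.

Step 1: in state A at pos -1, read 1 -> (A,1)->write 1,move L,goto C. Now: state=C, head=-2, tape[-4..0]=01010 (head:   ^)
Step 2: in state C at pos -2, read 0 -> (C,0)->write 1,move L,goto A. Now: state=A, head=-3, tape[-4..0]=01110 (head:  ^)
Step 3: in state A at pos -3, read 1 -> (A,1)->write 1,move L,goto C. Now: state=C, head=-4, tape[-5..0]=001110 (head:  ^)
Step 4: in state C at pos -4, read 0 -> (C,0)->write 1,move L,goto A. Now: state=A, head=-5, tape[-6..0]=0011110 (head:  ^)
Step 5: in state A at pos -5, read 0 -> (A,0)->write 0,move R,goto B. Now: state=B, head=-4, tape[-6..0]=0011110 (head:   ^)
Head positions at steps 0..5: starting at -1, distinct positions visited = {-5, -4, -3, -2, -1} -> 5 position(s)

Answer: 5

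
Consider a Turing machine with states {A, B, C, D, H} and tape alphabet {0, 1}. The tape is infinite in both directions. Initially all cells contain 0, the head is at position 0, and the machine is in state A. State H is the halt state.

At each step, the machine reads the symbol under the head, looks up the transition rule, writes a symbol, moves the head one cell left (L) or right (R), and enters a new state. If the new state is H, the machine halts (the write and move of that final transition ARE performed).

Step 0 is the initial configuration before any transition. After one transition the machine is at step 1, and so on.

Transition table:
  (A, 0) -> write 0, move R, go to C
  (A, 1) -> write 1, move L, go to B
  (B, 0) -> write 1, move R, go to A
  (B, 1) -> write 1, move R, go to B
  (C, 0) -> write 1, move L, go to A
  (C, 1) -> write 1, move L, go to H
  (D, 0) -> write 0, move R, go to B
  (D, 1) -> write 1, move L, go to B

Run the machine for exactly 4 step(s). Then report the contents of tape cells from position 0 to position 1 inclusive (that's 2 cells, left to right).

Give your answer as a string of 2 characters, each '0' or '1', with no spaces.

Step 1: in state A at pos 0, read 0 -> (A,0)->write 0,move R,goto C. Now: state=C, head=1, tape[-1..2]=0000 (head:   ^)
Step 2: in state C at pos 1, read 0 -> (C,0)->write 1,move L,goto A. Now: state=A, head=0, tape[-1..2]=0010 (head:  ^)
Step 3: in state A at pos 0, read 0 -> (A,0)->write 0,move R,goto C. Now: state=C, head=1, tape[-1..2]=0010 (head:   ^)
Step 4: in state C at pos 1, read 1 -> (C,1)->write 1,move L,goto H. Now: state=H, head=0, tape[-1..2]=0010 (head:  ^)

Answer: 01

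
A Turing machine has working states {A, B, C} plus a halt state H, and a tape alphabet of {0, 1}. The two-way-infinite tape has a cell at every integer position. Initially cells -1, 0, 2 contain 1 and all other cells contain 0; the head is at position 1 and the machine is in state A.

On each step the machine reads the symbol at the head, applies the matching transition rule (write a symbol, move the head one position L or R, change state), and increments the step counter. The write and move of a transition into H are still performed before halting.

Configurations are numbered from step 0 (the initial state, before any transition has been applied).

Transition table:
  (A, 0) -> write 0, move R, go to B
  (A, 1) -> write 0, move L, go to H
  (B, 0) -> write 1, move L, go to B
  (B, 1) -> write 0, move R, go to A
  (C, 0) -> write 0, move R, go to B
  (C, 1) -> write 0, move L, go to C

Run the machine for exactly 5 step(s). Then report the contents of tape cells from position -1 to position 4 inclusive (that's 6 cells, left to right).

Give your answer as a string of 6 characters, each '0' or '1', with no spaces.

Answer: 110011

Derivation:
Step 1: in state A at pos 1, read 0 -> (A,0)->write 0,move R,goto B. Now: state=B, head=2, tape[-2..3]=011010 (head:     ^)
Step 2: in state B at pos 2, read 1 -> (B,1)->write 0,move R,goto A. Now: state=A, head=3, tape[-2..4]=0110000 (head:      ^)
Step 3: in state A at pos 3, read 0 -> (A,0)->write 0,move R,goto B. Now: state=B, head=4, tape[-2..5]=01100000 (head:       ^)
Step 4: in state B at pos 4, read 0 -> (B,0)->write 1,move L,goto B. Now: state=B, head=3, tape[-2..5]=01100010 (head:      ^)
Step 5: in state B at pos 3, read 0 -> (B,0)->write 1,move L,goto B. Now: state=B, head=2, tape[-2..5]=01100110 (head:     ^)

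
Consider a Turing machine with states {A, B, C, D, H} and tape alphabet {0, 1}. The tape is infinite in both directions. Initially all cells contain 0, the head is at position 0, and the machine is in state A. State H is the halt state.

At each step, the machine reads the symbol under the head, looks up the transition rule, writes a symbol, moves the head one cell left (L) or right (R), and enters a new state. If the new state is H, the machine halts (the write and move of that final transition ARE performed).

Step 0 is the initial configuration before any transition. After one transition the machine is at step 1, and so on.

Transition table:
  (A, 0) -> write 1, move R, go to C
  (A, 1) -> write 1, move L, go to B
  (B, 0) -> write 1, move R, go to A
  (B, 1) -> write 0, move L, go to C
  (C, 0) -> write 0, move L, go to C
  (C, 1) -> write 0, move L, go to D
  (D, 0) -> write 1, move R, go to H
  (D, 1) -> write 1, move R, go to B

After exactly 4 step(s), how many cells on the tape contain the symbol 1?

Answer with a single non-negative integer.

Answer: 1

Derivation:
Step 1: in state A at pos 0, read 0 -> (A,0)->write 1,move R,goto C. Now: state=C, head=1, tape[-1..2]=0100 (head:   ^)
Step 2: in state C at pos 1, read 0 -> (C,0)->write 0,move L,goto C. Now: state=C, head=0, tape[-1..2]=0100 (head:  ^)
Step 3: in state C at pos 0, read 1 -> (C,1)->write 0,move L,goto D. Now: state=D, head=-1, tape[-2..2]=00000 (head:  ^)
Step 4: in state D at pos -1, read 0 -> (D,0)->write 1,move R,goto H. Now: state=H, head=0, tape[-2..2]=01000 (head:   ^)
Cells containing 1 after step 4: {-1} -> 1 cell(s)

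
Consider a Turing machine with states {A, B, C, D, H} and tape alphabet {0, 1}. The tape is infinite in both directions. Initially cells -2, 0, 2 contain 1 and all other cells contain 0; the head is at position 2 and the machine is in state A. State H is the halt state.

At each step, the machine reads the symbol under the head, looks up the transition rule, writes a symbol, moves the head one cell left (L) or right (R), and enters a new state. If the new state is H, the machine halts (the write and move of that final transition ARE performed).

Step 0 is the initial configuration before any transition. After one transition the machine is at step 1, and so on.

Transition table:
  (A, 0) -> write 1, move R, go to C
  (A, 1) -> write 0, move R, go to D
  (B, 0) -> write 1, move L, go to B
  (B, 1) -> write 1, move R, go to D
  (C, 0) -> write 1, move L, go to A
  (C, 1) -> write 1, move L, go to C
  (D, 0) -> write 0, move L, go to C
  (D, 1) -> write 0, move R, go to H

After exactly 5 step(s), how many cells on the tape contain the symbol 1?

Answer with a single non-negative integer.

Step 1: in state A at pos 2, read 1 -> (A,1)->write 0,move R,goto D. Now: state=D, head=3, tape[-3..4]=01010000 (head:       ^)
Step 2: in state D at pos 3, read 0 -> (D,0)->write 0,move L,goto C. Now: state=C, head=2, tape[-3..4]=01010000 (head:      ^)
Step 3: in state C at pos 2, read 0 -> (C,0)->write 1,move L,goto A. Now: state=A, head=1, tape[-3..4]=01010100 (head:     ^)
Step 4: in state A at pos 1, read 0 -> (A,0)->write 1,move R,goto C. Now: state=C, head=2, tape[-3..4]=01011100 (head:      ^)
Step 5: in state C at pos 2, read 1 -> (C,1)->write 1,move L,goto C. Now: state=C, head=1, tape[-3..4]=01011100 (head:     ^)
Cells containing 1 after step 5: {-2, 0, 1, 2} -> 4 cell(s)

Answer: 4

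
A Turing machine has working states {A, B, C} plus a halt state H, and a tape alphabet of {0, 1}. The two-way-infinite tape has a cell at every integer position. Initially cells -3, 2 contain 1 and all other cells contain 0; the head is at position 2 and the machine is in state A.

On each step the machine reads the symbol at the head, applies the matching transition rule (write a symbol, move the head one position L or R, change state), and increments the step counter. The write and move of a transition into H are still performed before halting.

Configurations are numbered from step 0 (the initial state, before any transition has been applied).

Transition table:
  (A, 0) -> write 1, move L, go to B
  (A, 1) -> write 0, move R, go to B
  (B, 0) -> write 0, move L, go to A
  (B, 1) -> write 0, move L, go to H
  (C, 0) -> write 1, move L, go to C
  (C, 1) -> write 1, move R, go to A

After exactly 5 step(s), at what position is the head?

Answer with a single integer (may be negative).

Answer: -1

Derivation:
Step 1: in state A at pos 2, read 1 -> (A,1)->write 0,move R,goto B. Now: state=B, head=3, tape[-4..4]=010000000 (head:        ^)
Step 2: in state B at pos 3, read 0 -> (B,0)->write 0,move L,goto A. Now: state=A, head=2, tape[-4..4]=010000000 (head:       ^)
Step 3: in state A at pos 2, read 0 -> (A,0)->write 1,move L,goto B. Now: state=B, head=1, tape[-4..4]=010000100 (head:      ^)
Step 4: in state B at pos 1, read 0 -> (B,0)->write 0,move L,goto A. Now: state=A, head=0, tape[-4..4]=010000100 (head:     ^)
Step 5: in state A at pos 0, read 0 -> (A,0)->write 1,move L,goto B. Now: state=B, head=-1, tape[-4..4]=010010100 (head:    ^)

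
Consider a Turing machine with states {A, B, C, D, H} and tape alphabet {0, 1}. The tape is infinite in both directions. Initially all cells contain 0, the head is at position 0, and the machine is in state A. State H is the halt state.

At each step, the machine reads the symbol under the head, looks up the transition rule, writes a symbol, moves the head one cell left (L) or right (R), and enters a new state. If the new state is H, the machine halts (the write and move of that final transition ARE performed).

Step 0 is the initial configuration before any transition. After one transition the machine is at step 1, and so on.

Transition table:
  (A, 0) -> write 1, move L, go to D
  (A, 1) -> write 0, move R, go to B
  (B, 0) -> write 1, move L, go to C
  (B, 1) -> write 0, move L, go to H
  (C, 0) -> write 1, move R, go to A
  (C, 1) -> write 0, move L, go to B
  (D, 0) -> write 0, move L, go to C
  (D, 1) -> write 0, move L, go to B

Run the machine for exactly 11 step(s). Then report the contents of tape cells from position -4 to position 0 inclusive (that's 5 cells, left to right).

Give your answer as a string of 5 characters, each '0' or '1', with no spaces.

Answer: 11011

Derivation:
Step 1: in state A at pos 0, read 0 -> (A,0)->write 1,move L,goto D. Now: state=D, head=-1, tape[-2..1]=0010 (head:  ^)
Step 2: in state D at pos -1, read 0 -> (D,0)->write 0,move L,goto C. Now: state=C, head=-2, tape[-3..1]=00010 (head:  ^)
Step 3: in state C at pos -2, read 0 -> (C,0)->write 1,move R,goto A. Now: state=A, head=-1, tape[-3..1]=01010 (head:   ^)
Step 4: in state A at pos -1, read 0 -> (A,0)->write 1,move L,goto D. Now: state=D, head=-2, tape[-3..1]=01110 (head:  ^)
Step 5: in state D at pos -2, read 1 -> (D,1)->write 0,move L,goto B. Now: state=B, head=-3, tape[-4..1]=000110 (head:  ^)
Step 6: in state B at pos -3, read 0 -> (B,0)->write 1,move L,goto C. Now: state=C, head=-4, tape[-5..1]=0010110 (head:  ^)
Step 7: in state C at pos -4, read 0 -> (C,0)->write 1,move R,goto A. Now: state=A, head=-3, tape[-5..1]=0110110 (head:   ^)
Step 8: in state A at pos -3, read 1 -> (A,1)->write 0,move R,goto B. Now: state=B, head=-2, tape[-5..1]=0100110 (head:    ^)
Step 9: in state B at pos -2, read 0 -> (B,0)->write 1,move L,goto C. Now: state=C, head=-3, tape[-5..1]=0101110 (head:   ^)
Step 10: in state C at pos -3, read 0 -> (C,0)->write 1,move R,goto A. Now: state=A, head=-2, tape[-5..1]=0111110 (head:    ^)
Step 11: in state A at pos -2, read 1 -> (A,1)->write 0,move R,goto B. Now: state=B, head=-1, tape[-5..1]=0110110 (head:     ^)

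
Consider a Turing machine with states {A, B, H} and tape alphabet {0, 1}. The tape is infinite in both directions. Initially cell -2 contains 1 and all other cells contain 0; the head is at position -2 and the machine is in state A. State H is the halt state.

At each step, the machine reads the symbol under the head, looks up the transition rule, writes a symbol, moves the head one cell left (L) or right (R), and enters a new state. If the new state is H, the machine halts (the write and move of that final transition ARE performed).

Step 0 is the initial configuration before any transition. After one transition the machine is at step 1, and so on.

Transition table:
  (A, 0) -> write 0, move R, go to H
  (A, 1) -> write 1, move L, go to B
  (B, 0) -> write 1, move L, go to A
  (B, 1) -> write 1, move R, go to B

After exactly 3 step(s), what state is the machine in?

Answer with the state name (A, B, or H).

Answer: H

Derivation:
Step 1: in state A at pos -2, read 1 -> (A,1)->write 1,move L,goto B. Now: state=B, head=-3, tape[-4..-1]=0010 (head:  ^)
Step 2: in state B at pos -3, read 0 -> (B,0)->write 1,move L,goto A. Now: state=A, head=-4, tape[-5..-1]=00110 (head:  ^)
Step 3: in state A at pos -4, read 0 -> (A,0)->write 0,move R,goto H. Now: state=H, head=-3, tape[-5..-1]=00110 (head:   ^)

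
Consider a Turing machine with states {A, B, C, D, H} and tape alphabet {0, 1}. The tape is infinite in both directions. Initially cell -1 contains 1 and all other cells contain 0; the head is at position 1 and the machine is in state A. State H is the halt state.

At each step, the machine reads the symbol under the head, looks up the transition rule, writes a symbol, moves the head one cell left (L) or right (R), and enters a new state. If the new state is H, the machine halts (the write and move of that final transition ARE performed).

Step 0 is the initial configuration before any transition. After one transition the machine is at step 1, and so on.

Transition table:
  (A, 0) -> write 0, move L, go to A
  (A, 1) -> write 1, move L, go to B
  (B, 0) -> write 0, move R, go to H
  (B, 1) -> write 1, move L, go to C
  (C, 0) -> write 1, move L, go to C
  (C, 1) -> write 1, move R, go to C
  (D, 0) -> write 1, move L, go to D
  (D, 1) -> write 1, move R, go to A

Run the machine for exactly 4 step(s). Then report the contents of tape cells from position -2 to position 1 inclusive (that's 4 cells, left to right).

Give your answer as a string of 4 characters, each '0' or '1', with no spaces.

Answer: 0100

Derivation:
Step 1: in state A at pos 1, read 0 -> (A,0)->write 0,move L,goto A. Now: state=A, head=0, tape[-2..2]=01000 (head:   ^)
Step 2: in state A at pos 0, read 0 -> (A,0)->write 0,move L,goto A. Now: state=A, head=-1, tape[-2..2]=01000 (head:  ^)
Step 3: in state A at pos -1, read 1 -> (A,1)->write 1,move L,goto B. Now: state=B, head=-2, tape[-3..2]=001000 (head:  ^)
Step 4: in state B at pos -2, read 0 -> (B,0)->write 0,move R,goto H. Now: state=H, head=-1, tape[-3..2]=001000 (head:   ^)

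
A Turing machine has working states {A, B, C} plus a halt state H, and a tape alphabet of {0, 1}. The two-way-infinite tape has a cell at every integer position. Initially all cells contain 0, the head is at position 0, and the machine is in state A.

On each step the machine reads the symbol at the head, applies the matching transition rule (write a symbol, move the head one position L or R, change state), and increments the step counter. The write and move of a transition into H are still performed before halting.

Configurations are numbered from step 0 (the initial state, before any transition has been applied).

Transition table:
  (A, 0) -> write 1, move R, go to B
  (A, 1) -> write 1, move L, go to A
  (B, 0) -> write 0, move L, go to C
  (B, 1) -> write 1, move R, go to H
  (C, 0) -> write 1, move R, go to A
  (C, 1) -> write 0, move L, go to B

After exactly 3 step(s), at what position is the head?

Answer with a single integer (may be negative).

Step 1: in state A at pos 0, read 0 -> (A,0)->write 1,move R,goto B. Now: state=B, head=1, tape[-1..2]=0100 (head:   ^)
Step 2: in state B at pos 1, read 0 -> (B,0)->write 0,move L,goto C. Now: state=C, head=0, tape[-1..2]=0100 (head:  ^)
Step 3: in state C at pos 0, read 1 -> (C,1)->write 0,move L,goto B. Now: state=B, head=-1, tape[-2..2]=00000 (head:  ^)

Answer: -1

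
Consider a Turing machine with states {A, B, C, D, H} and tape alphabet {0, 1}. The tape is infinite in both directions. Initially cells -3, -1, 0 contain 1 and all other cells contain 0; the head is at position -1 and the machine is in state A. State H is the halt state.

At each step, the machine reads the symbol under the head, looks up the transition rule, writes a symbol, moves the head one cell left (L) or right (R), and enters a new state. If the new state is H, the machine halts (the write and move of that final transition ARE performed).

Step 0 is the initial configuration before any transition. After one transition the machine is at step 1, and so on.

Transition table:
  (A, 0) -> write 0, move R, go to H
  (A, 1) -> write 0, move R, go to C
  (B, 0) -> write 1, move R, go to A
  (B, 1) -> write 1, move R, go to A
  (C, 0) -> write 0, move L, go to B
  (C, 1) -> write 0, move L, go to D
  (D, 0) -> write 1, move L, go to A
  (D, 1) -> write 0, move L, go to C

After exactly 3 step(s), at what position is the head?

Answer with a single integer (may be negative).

Answer: -2

Derivation:
Step 1: in state A at pos -1, read 1 -> (A,1)->write 0,move R,goto C. Now: state=C, head=0, tape[-4..1]=010010 (head:     ^)
Step 2: in state C at pos 0, read 1 -> (C,1)->write 0,move L,goto D. Now: state=D, head=-1, tape[-4..1]=010000 (head:    ^)
Step 3: in state D at pos -1, read 0 -> (D,0)->write 1,move L,goto A. Now: state=A, head=-2, tape[-4..1]=010100 (head:   ^)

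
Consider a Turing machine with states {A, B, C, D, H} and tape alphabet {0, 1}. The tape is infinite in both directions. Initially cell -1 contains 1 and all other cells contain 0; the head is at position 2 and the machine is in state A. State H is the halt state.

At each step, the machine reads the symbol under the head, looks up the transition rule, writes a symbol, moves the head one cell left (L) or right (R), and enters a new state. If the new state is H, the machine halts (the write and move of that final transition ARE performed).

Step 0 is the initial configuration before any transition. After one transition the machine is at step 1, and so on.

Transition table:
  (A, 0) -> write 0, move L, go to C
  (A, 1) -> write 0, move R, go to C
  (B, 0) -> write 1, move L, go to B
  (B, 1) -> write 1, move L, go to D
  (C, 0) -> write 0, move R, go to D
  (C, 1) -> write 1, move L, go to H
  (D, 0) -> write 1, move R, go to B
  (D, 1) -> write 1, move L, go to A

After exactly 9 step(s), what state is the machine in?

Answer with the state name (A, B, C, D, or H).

Step 1: in state A at pos 2, read 0 -> (A,0)->write 0,move L,goto C. Now: state=C, head=1, tape[-2..3]=010000 (head:    ^)
Step 2: in state C at pos 1, read 0 -> (C,0)->write 0,move R,goto D. Now: state=D, head=2, tape[-2..3]=010000 (head:     ^)
Step 3: in state D at pos 2, read 0 -> (D,0)->write 1,move R,goto B. Now: state=B, head=3, tape[-2..4]=0100100 (head:      ^)
Step 4: in state B at pos 3, read 0 -> (B,0)->write 1,move L,goto B. Now: state=B, head=2, tape[-2..4]=0100110 (head:     ^)
Step 5: in state B at pos 2, read 1 -> (B,1)->write 1,move L,goto D. Now: state=D, head=1, tape[-2..4]=0100110 (head:    ^)
Step 6: in state D at pos 1, read 0 -> (D,0)->write 1,move R,goto B. Now: state=B, head=2, tape[-2..4]=0101110 (head:     ^)
Step 7: in state B at pos 2, read 1 -> (B,1)->write 1,move L,goto D. Now: state=D, head=1, tape[-2..4]=0101110 (head:    ^)
Step 8: in state D at pos 1, read 1 -> (D,1)->write 1,move L,goto A. Now: state=A, head=0, tape[-2..4]=0101110 (head:   ^)
Step 9: in state A at pos 0, read 0 -> (A,0)->write 0,move L,goto C. Now: state=C, head=-1, tape[-2..4]=0101110 (head:  ^)

Answer: C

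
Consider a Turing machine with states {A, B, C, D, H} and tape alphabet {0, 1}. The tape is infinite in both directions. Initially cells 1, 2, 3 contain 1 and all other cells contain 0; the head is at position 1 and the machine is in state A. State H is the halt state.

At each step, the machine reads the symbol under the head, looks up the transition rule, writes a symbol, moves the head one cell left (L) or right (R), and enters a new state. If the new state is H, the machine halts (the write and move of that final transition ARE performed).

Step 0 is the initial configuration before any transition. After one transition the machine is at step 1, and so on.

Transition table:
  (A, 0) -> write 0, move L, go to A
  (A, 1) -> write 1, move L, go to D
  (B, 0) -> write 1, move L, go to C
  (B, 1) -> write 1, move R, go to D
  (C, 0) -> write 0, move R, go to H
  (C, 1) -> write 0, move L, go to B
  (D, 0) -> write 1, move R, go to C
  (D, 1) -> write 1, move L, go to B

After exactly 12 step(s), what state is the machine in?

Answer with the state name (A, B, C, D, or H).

Answer: H

Derivation:
Step 1: in state A at pos 1, read 1 -> (A,1)->write 1,move L,goto D. Now: state=D, head=0, tape[-1..4]=001110 (head:  ^)
Step 2: in state D at pos 0, read 0 -> (D,0)->write 1,move R,goto C. Now: state=C, head=1, tape[-1..4]=011110 (head:   ^)
Step 3: in state C at pos 1, read 1 -> (C,1)->write 0,move L,goto B. Now: state=B, head=0, tape[-1..4]=010110 (head:  ^)
Step 4: in state B at pos 0, read 1 -> (B,1)->write 1,move R,goto D. Now: state=D, head=1, tape[-1..4]=010110 (head:   ^)
Step 5: in state D at pos 1, read 0 -> (D,0)->write 1,move R,goto C. Now: state=C, head=2, tape[-1..4]=011110 (head:    ^)
Step 6: in state C at pos 2, read 1 -> (C,1)->write 0,move L,goto B. Now: state=B, head=1, tape[-1..4]=011010 (head:   ^)
Step 7: in state B at pos 1, read 1 -> (B,1)->write 1,move R,goto D. Now: state=D, head=2, tape[-1..4]=011010 (head:    ^)
Step 8: in state D at pos 2, read 0 -> (D,0)->write 1,move R,goto C. Now: state=C, head=3, tape[-1..4]=011110 (head:     ^)
Step 9: in state C at pos 3, read 1 -> (C,1)->write 0,move L,goto B. Now: state=B, head=2, tape[-1..4]=011100 (head:    ^)
Step 10: in state B at pos 2, read 1 -> (B,1)->write 1,move R,goto D. Now: state=D, head=3, tape[-1..4]=011100 (head:     ^)
Step 11: in state D at pos 3, read 0 -> (D,0)->write 1,move R,goto C. Now: state=C, head=4, tape[-1..5]=0111100 (head:      ^)
Step 12: in state C at pos 4, read 0 -> (C,0)->write 0,move R,goto H. Now: state=H, head=5, tape[-1..6]=01111000 (head:       ^)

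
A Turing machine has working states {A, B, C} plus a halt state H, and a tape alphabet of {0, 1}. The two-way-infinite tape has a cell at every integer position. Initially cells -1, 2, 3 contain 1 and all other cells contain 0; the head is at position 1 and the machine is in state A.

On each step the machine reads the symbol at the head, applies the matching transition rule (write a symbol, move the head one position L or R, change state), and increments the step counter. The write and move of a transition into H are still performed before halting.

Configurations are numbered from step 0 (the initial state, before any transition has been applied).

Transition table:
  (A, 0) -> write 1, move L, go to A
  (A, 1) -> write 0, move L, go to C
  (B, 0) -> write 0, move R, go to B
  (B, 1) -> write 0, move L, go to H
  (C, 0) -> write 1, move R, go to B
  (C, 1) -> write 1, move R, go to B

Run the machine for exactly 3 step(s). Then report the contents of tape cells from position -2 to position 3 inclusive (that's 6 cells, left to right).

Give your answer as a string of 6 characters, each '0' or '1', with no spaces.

Answer: 001111

Derivation:
Step 1: in state A at pos 1, read 0 -> (A,0)->write 1,move L,goto A. Now: state=A, head=0, tape[-2..4]=0101110 (head:   ^)
Step 2: in state A at pos 0, read 0 -> (A,0)->write 1,move L,goto A. Now: state=A, head=-1, tape[-2..4]=0111110 (head:  ^)
Step 3: in state A at pos -1, read 1 -> (A,1)->write 0,move L,goto C. Now: state=C, head=-2, tape[-3..4]=00011110 (head:  ^)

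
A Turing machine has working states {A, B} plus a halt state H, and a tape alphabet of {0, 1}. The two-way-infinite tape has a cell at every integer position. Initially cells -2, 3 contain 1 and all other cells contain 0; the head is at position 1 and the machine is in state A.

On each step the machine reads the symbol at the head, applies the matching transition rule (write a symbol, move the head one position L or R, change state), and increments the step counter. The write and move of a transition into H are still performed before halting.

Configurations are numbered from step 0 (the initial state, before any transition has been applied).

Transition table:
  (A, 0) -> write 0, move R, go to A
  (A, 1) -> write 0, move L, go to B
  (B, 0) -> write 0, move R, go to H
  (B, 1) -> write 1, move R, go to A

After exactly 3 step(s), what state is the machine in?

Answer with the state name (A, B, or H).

Step 1: in state A at pos 1, read 0 -> (A,0)->write 0,move R,goto A. Now: state=A, head=2, tape[-3..4]=01000010 (head:      ^)
Step 2: in state A at pos 2, read 0 -> (A,0)->write 0,move R,goto A. Now: state=A, head=3, tape[-3..4]=01000010 (head:       ^)
Step 3: in state A at pos 3, read 1 -> (A,1)->write 0,move L,goto B. Now: state=B, head=2, tape[-3..4]=01000000 (head:      ^)

Answer: B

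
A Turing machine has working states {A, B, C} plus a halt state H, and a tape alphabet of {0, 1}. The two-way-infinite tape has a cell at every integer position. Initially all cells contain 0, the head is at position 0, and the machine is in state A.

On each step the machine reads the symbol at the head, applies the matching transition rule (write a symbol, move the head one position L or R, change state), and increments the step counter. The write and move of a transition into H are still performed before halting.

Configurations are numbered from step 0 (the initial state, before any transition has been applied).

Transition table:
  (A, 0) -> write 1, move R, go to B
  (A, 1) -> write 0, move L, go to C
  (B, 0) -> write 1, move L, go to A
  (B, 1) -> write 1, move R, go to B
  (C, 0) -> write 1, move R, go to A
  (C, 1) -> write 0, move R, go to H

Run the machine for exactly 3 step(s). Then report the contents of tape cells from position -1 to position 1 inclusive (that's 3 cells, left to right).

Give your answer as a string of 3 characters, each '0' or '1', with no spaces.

Answer: 001

Derivation:
Step 1: in state A at pos 0, read 0 -> (A,0)->write 1,move R,goto B. Now: state=B, head=1, tape[-1..2]=0100 (head:   ^)
Step 2: in state B at pos 1, read 0 -> (B,0)->write 1,move L,goto A. Now: state=A, head=0, tape[-1..2]=0110 (head:  ^)
Step 3: in state A at pos 0, read 1 -> (A,1)->write 0,move L,goto C. Now: state=C, head=-1, tape[-2..2]=00010 (head:  ^)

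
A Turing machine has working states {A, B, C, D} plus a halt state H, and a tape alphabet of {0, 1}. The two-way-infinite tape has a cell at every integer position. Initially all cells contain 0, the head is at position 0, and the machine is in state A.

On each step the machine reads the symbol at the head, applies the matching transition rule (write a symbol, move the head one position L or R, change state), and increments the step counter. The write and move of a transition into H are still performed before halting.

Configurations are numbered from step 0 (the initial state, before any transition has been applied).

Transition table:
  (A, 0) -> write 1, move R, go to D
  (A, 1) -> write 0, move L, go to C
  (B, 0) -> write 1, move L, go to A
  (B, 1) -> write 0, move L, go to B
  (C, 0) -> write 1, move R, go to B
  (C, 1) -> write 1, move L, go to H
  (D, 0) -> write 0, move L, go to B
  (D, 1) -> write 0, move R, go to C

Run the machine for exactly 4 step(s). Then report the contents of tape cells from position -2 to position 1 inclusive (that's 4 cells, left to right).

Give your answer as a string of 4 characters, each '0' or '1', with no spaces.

Answer: 0100

Derivation:
Step 1: in state A at pos 0, read 0 -> (A,0)->write 1,move R,goto D. Now: state=D, head=1, tape[-1..2]=0100 (head:   ^)
Step 2: in state D at pos 1, read 0 -> (D,0)->write 0,move L,goto B. Now: state=B, head=0, tape[-1..2]=0100 (head:  ^)
Step 3: in state B at pos 0, read 1 -> (B,1)->write 0,move L,goto B. Now: state=B, head=-1, tape[-2..2]=00000 (head:  ^)
Step 4: in state B at pos -1, read 0 -> (B,0)->write 1,move L,goto A. Now: state=A, head=-2, tape[-3..2]=001000 (head:  ^)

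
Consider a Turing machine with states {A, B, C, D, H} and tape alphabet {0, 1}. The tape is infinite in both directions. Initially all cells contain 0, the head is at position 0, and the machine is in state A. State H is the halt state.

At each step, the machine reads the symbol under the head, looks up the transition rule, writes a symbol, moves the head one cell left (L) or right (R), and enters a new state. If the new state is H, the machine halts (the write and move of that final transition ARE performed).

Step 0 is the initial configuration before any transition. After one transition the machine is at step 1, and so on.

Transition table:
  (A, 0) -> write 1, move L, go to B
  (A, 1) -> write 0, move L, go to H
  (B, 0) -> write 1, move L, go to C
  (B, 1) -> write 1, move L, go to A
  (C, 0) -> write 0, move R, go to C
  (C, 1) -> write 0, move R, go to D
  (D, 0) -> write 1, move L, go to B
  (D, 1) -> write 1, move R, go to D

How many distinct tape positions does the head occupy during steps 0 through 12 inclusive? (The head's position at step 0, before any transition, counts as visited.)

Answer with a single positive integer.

Step 1: in state A at pos 0, read 0 -> (A,0)->write 1,move L,goto B. Now: state=B, head=-1, tape[-2..1]=0010 (head:  ^)
Step 2: in state B at pos -1, read 0 -> (B,0)->write 1,move L,goto C. Now: state=C, head=-2, tape[-3..1]=00110 (head:  ^)
Step 3: in state C at pos -2, read 0 -> (C,0)->write 0,move R,goto C. Now: state=C, head=-1, tape[-3..1]=00110 (head:   ^)
Step 4: in state C at pos -1, read 1 -> (C,1)->write 0,move R,goto D. Now: state=D, head=0, tape[-3..1]=00010 (head:    ^)
Step 5: in state D at pos 0, read 1 -> (D,1)->write 1,move R,goto D. Now: state=D, head=1, tape[-3..2]=000100 (head:     ^)
Step 6: in state D at pos 1, read 0 -> (D,0)->write 1,move L,goto B. Now: state=B, head=0, tape[-3..2]=000110 (head:    ^)
Step 7: in state B at pos 0, read 1 -> (B,1)->write 1,move L,goto A. Now: state=A, head=-1, tape[-3..2]=000110 (head:   ^)
Step 8: in state A at pos -1, read 0 -> (A,0)->write 1,move L,goto B. Now: state=B, head=-2, tape[-3..2]=001110 (head:  ^)
Step 9: in state B at pos -2, read 0 -> (B,0)->write 1,move L,goto C. Now: state=C, head=-3, tape[-4..2]=0011110 (head:  ^)
Step 10: in state C at pos -3, read 0 -> (C,0)->write 0,move R,goto C. Now: state=C, head=-2, tape[-4..2]=0011110 (head:   ^)
Step 11: in state C at pos -2, read 1 -> (C,1)->write 0,move R,goto D. Now: state=D, head=-1, tape[-4..2]=0001110 (head:    ^)
Step 12: in state D at pos -1, read 1 -> (D,1)->write 1,move R,goto D. Now: state=D, head=0, tape[-4..2]=0001110 (head:     ^)
Head positions at steps 0..12: starting at 0, distinct positions visited = {-3, -2, -1, 0, 1} -> 5 position(s)

Answer: 5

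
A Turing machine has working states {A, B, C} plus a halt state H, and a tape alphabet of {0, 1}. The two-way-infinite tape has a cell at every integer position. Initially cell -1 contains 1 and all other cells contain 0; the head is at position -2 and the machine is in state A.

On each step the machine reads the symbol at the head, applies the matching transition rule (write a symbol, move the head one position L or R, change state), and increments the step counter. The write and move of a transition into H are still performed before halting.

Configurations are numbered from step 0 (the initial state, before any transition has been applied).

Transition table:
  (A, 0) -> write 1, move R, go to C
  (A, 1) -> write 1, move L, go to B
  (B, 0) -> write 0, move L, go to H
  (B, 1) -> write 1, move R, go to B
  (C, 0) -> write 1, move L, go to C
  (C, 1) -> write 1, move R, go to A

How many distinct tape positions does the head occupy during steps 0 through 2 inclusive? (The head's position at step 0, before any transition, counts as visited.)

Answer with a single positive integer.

Step 1: in state A at pos -2, read 0 -> (A,0)->write 1,move R,goto C. Now: state=C, head=-1, tape[-3..0]=0110 (head:   ^)
Step 2: in state C at pos -1, read 1 -> (C,1)->write 1,move R,goto A. Now: state=A, head=0, tape[-3..1]=01100 (head:    ^)
Head positions at steps 0..2: starting at -2, distinct positions visited = {-2, -1, 0} -> 3 position(s)

Answer: 3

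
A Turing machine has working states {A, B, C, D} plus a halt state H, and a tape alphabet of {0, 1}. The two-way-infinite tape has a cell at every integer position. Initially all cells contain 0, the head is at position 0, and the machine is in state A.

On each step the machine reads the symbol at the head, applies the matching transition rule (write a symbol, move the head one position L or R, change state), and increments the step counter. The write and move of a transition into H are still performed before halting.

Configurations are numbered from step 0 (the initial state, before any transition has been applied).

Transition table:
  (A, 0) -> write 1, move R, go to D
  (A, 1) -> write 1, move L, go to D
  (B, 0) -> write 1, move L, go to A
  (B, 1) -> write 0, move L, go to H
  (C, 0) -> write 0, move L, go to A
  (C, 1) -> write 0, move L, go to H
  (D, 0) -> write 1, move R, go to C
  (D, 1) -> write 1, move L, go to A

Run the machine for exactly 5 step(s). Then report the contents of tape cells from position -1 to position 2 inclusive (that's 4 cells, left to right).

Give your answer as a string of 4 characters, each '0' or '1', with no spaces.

Step 1: in state A at pos 0, read 0 -> (A,0)->write 1,move R,goto D. Now: state=D, head=1, tape[-1..2]=0100 (head:   ^)
Step 2: in state D at pos 1, read 0 -> (D,0)->write 1,move R,goto C. Now: state=C, head=2, tape[-1..3]=01100 (head:    ^)
Step 3: in state C at pos 2, read 0 -> (C,0)->write 0,move L,goto A. Now: state=A, head=1, tape[-1..3]=01100 (head:   ^)
Step 4: in state A at pos 1, read 1 -> (A,1)->write 1,move L,goto D. Now: state=D, head=0, tape[-1..3]=01100 (head:  ^)
Step 5: in state D at pos 0, read 1 -> (D,1)->write 1,move L,goto A. Now: state=A, head=-1, tape[-2..3]=001100 (head:  ^)

Answer: 0110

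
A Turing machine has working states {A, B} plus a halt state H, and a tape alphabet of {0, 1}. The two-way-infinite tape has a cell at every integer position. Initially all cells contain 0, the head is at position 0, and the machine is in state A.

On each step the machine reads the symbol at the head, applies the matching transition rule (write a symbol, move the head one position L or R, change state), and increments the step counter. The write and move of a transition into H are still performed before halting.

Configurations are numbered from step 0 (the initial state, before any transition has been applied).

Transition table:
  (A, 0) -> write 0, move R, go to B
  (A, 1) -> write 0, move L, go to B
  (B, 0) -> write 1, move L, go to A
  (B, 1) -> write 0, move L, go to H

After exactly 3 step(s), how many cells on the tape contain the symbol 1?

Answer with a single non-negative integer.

Step 1: in state A at pos 0, read 0 -> (A,0)->write 0,move R,goto B. Now: state=B, head=1, tape[-1..2]=0000 (head:   ^)
Step 2: in state B at pos 1, read 0 -> (B,0)->write 1,move L,goto A. Now: state=A, head=0, tape[-1..2]=0010 (head:  ^)
Step 3: in state A at pos 0, read 0 -> (A,0)->write 0,move R,goto B. Now: state=B, head=1, tape[-1..2]=0010 (head:   ^)
Cells containing 1 after step 3: {1} -> 1 cell(s)

Answer: 1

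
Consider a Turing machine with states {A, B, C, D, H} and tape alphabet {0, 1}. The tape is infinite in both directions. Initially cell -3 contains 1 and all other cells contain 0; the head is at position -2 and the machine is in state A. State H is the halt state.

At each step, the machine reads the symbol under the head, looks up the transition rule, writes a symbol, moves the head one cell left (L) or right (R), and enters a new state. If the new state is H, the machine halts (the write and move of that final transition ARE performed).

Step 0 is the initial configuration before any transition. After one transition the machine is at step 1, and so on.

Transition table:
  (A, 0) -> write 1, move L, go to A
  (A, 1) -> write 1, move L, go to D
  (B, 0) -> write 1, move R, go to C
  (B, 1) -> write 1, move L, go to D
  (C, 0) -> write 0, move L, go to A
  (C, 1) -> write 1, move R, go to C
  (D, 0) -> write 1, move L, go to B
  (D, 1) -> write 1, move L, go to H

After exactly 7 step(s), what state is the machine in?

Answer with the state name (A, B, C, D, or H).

Step 1: in state A at pos -2, read 0 -> (A,0)->write 1,move L,goto A. Now: state=A, head=-3, tape[-4..-1]=0110 (head:  ^)
Step 2: in state A at pos -3, read 1 -> (A,1)->write 1,move L,goto D. Now: state=D, head=-4, tape[-5..-1]=00110 (head:  ^)
Step 3: in state D at pos -4, read 0 -> (D,0)->write 1,move L,goto B. Now: state=B, head=-5, tape[-6..-1]=001110 (head:  ^)
Step 4: in state B at pos -5, read 0 -> (B,0)->write 1,move R,goto C. Now: state=C, head=-4, tape[-6..-1]=011110 (head:   ^)
Step 5: in state C at pos -4, read 1 -> (C,1)->write 1,move R,goto C. Now: state=C, head=-3, tape[-6..-1]=011110 (head:    ^)
Step 6: in state C at pos -3, read 1 -> (C,1)->write 1,move R,goto C. Now: state=C, head=-2, tape[-6..-1]=011110 (head:     ^)
Step 7: in state C at pos -2, read 1 -> (C,1)->write 1,move R,goto C. Now: state=C, head=-1, tape[-6..0]=0111100 (head:      ^)

Answer: C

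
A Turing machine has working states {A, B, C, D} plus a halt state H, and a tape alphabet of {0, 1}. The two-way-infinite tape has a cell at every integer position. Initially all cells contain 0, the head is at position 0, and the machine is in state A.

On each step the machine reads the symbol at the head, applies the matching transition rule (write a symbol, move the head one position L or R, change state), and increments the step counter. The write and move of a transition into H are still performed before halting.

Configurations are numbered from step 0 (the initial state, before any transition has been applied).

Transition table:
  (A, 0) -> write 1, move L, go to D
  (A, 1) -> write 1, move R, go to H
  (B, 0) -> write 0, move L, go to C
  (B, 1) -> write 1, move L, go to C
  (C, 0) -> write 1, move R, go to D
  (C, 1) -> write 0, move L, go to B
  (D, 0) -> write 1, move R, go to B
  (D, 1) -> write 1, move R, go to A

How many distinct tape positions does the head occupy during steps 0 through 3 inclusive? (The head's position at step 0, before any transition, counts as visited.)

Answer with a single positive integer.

Step 1: in state A at pos 0, read 0 -> (A,0)->write 1,move L,goto D. Now: state=D, head=-1, tape[-2..1]=0010 (head:  ^)
Step 2: in state D at pos -1, read 0 -> (D,0)->write 1,move R,goto B. Now: state=B, head=0, tape[-2..1]=0110 (head:   ^)
Step 3: in state B at pos 0, read 1 -> (B,1)->write 1,move L,goto C. Now: state=C, head=-1, tape[-2..1]=0110 (head:  ^)
Head positions at steps 0..3: starting at 0, distinct positions visited = {-1, 0} -> 2 position(s)

Answer: 2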